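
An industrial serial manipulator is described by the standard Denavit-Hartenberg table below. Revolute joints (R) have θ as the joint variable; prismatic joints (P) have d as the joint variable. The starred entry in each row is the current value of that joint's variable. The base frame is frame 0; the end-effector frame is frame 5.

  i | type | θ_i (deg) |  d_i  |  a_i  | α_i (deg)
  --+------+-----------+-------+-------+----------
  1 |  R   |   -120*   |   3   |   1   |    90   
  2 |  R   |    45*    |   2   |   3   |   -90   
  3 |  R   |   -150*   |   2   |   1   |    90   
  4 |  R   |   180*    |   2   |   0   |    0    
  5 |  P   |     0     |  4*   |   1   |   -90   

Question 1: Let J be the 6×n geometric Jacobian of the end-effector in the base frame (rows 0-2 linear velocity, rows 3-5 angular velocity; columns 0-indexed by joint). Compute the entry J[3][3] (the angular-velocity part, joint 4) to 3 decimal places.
0.927

axis z_3 = (0.9268,-0.1268,-0.3536); lever o_n−o_3 = (5.6875,-1.5413,-1.5089)
cross product → J_v[:, 3] = (-0.3536,-0.6124,-0.7071)
J_ω[:, 3] = z_3
entry J[3][3] = 0.9268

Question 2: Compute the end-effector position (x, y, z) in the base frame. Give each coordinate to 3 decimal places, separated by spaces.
after link 1: o_1 = (-0.5000, -0.8660, 3.0000)
after link 2: o_2 = (-3.2927, -1.7031, 5.1213)
after link 3: o_3 = (-2.7124, 0.3019, 5.9232)
after link 4: o_4 = (-0.8589, 0.0483, 5.2161)
after link 5: o_5 = (2.9751, -1.2394, 4.4142)

2.975 -1.239 4.414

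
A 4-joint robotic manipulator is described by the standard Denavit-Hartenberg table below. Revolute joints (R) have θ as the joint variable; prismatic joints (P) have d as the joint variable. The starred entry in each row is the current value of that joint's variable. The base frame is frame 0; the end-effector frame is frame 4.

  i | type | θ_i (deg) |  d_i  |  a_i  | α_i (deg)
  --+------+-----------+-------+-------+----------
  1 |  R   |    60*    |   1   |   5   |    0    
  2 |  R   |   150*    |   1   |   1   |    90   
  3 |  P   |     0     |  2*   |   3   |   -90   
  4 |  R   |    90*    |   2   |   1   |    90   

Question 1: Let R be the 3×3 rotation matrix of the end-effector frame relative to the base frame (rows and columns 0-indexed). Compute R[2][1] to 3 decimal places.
End-effector y-axis (col 1 of R) = (0.0000,0.0000,1.0000)
R[2][1] = 1.0000

1.000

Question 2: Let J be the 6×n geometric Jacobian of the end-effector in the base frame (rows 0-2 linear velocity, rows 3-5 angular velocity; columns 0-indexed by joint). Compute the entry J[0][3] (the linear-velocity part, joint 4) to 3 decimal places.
axis z_3 = (-0.0000,0.0000,1.0000); lever o_n−o_3 = (0.5000,-0.8660,2.0000)
cross product → J_v[:, 3] = (0.8660,0.5000,0.0000)
J_ω[:, 3] = z_3
entry J[0][3] = 0.8660

0.866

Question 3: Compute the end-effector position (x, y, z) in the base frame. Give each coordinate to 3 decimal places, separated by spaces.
-1.464 3.196 4.000

after link 1: o_1 = (2.5000, 4.3301, 1.0000)
after link 2: o_2 = (1.6340, 3.8301, 2.0000)
after link 3: o_3 = (-1.9641, 4.0622, 2.0000)
after link 4: o_4 = (-1.4641, 3.1962, 4.0000)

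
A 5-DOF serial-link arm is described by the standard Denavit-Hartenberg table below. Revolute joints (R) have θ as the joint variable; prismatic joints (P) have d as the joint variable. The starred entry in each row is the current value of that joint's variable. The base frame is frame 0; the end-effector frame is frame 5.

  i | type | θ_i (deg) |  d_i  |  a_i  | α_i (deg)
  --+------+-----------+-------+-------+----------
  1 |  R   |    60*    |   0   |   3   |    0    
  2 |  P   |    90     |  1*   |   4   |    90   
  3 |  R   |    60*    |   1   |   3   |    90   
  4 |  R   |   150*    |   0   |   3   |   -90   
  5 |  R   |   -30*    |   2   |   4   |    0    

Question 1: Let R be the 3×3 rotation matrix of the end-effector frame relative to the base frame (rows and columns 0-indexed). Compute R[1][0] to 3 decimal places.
End-effector x-axis (col 0 of R) = (0.1663,0.4040,-0.8995)
R[1][0] = 0.4040

0.404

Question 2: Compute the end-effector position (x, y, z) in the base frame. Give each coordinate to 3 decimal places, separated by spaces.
-0.656 6.730 -3.116

after link 1: o_1 = (1.5000, 2.5981, 0.0000)
after link 2: o_2 = (-1.9641, 4.5981, 1.0000)
after link 3: o_3 = (-2.7631, 6.2141, 3.5981)
after link 4: o_4 = (-0.8881, 6.8636, 1.3481)
after link 5: o_5 = (-0.6561, 6.7296, -3.1160)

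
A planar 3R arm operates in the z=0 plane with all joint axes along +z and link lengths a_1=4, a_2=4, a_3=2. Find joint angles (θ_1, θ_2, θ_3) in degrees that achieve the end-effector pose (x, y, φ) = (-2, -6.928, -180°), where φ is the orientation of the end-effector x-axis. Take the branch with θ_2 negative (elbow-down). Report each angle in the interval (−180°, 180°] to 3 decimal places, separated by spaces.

-59.997 -60.006 -59.997

wrist centre = target − a_3·(cos φ, sin φ) = (0.0000, -6.9280)
cos θ_2 = (47.9972−4²−4²)/(2·4·4) = 0.4999; θ_2 = -60.0058° (elbow-down)
β = atan2(-6.9280,0.0000) = -90.0000°; ψ = atan2(-3.4643,5.9996) = -30.0029°
θ_1 = β − ψ = -59.9971°
θ_3 = φ − θ_1 − θ_2 = -59.9971° (wrapped to (-180°,180°])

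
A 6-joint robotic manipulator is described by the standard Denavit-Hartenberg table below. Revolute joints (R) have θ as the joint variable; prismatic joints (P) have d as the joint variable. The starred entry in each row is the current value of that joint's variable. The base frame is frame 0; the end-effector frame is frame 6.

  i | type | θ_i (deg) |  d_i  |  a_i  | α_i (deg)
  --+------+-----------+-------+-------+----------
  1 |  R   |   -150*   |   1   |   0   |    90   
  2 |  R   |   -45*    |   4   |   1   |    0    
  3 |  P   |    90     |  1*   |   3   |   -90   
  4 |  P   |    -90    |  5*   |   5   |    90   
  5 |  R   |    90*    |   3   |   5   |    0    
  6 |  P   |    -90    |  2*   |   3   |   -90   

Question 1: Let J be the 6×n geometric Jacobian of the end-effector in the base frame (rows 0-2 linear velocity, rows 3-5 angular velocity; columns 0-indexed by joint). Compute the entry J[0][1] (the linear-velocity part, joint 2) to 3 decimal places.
4.287

axis z_1 = (-0.5000,0.8660,0.0000); lever o_n−o_1 = (0.2361,15.1474,4.9497)
cross product → J_v[:, 1] = (4.2866,2.4749,-7.7782)
J_ω[:, 1] = z_1
entry J[0][1] = 4.2866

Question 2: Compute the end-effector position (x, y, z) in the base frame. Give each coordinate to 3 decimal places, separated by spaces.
0.236 15.147 5.950

after link 1: o_1 = (0.0000, 0.0000, 1.0000)
after link 2: o_2 = (-2.6124, 3.1105, 0.2929)
after link 3: o_3 = (-4.9495, 2.9159, 2.4142)
after link 4: o_4 = (-4.3876, 9.0138, 5.9497)
after link 5: o_5 = (0.5114, 11.8422, 7.3640)
after link 6: o_6 = (0.2361, 15.1474, 5.9497)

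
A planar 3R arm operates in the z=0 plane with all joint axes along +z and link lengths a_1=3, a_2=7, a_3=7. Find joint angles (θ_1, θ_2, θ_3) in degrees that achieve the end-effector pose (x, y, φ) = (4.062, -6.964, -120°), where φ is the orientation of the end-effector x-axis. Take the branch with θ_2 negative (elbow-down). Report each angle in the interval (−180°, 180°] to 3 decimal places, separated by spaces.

60.004 -90.004 -90.000

wrist centre = target − a_3·(cos φ, sin φ) = (7.5620, -0.9018)
cos θ_2 = (57.9971−3²−7²)/(2·3·7) = -0.0001; θ_2 = -90.0039° (elbow-down)
β = atan2(-0.9018,7.5620) = -6.8008°; ψ = atan2(-7.0000,2.9995) = -66.8047°
θ_1 = β − ψ = 60.0039°
θ_3 = φ − θ_1 − θ_2 = -90.0000° (wrapped to (-180°,180°])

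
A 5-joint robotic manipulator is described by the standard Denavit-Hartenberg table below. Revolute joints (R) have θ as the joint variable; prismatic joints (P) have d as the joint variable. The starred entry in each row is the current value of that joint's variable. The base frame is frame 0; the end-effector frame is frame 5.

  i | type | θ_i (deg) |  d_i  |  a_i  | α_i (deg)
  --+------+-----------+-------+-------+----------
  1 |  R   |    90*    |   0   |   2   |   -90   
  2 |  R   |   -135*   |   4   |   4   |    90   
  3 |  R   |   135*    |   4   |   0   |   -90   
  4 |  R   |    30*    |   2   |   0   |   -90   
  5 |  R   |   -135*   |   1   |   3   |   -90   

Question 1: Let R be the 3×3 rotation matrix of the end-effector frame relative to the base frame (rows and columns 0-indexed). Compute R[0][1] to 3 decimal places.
-0.354

End-effector y-axis (col 1 of R) = (-0.3536,-0.3624,-0.8624)
R[0][1] = -0.3536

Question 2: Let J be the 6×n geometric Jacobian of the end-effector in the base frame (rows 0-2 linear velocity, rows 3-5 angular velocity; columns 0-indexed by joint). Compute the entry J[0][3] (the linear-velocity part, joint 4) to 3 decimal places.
axis z_3 = (0.7071,0.5000,-0.5000); lever o_n−o_3 = (4.5668,0.7545,-1.0297)
cross product → J_v[:, 3] = (-0.1376,-1.5553,-1.7499)
J_ω[:, 3] = z_3
entry J[0][3] = -0.1376

-0.138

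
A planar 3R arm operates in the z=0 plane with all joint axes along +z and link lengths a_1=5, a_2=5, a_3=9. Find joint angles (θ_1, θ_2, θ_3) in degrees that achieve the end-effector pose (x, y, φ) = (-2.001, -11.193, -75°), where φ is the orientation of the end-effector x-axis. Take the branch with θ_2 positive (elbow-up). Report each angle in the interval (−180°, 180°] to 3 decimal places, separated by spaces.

wrist centre = target − a_3·(cos φ, sin φ) = (-4.3304, -2.4997)
cos θ_2 = (25.0005−5²−5²)/(2·5·5) = -0.5000; θ_2 = 119.9994° (elbow-up)
β = atan2(-2.4997,-4.3304) = -150.0047°; ψ = atan2(4.3302,2.5000) = 59.9997°
θ_1 = β − ψ = -210.0044°
θ_3 = φ − θ_1 − θ_2 = 15.0050° (wrapped to (-180°,180°])

149.996 119.999 15.005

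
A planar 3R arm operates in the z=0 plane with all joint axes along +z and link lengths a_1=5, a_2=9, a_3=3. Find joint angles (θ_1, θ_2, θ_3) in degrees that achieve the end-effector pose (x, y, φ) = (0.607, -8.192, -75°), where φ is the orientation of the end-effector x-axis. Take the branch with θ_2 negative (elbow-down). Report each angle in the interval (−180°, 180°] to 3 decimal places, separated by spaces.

30.005 -150.000 44.995

wrist centre = target − a_3·(cos φ, sin φ) = (-0.1695, -5.2942)
cos θ_2 = (28.0575−5²−9²)/(2·5·9) = -0.8660; θ_2 = -150.0003° (elbow-down)
β = atan2(-5.2942,-0.1695) = -91.8333°; ψ = atan2(-4.5000,-2.7942) = -121.8382°
θ_1 = β − ψ = 30.0049°
θ_3 = φ − θ_1 − θ_2 = 44.9954° (wrapped to (-180°,180°])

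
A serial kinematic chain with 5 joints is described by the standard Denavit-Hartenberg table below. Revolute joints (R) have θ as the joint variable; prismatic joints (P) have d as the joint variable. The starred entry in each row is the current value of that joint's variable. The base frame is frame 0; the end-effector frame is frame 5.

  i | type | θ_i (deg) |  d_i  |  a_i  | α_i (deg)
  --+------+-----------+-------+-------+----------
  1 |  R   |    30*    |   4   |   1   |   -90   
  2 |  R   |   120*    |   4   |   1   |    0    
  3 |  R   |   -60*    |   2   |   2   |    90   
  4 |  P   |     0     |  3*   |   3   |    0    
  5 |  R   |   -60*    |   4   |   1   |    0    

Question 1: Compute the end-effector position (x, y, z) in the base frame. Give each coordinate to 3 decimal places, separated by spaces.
after link 1: o_1 = (0.8660, 0.5000, 4.0000)
after link 2: o_2 = (-1.5670, 3.7141, 3.1340)
after link 3: o_3 = (-1.7010, 5.9462, 1.4019)
after link 4: o_4 = (1.8481, 7.9952, 0.3038)
after link 5: o_5 = (5.4976, 9.1022, 1.8708)

5.498 9.102 1.871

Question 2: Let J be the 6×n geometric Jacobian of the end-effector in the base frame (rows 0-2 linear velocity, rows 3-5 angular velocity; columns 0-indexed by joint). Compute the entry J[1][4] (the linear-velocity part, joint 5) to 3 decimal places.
axis z_4 = (0.7500,0.4330,0.5000); lever o_n−o_4 = (3.6495,1.1071,1.5670)
cross product → J_v[:, 4] = (0.1250,0.6495,-0.7500)
J_ω[:, 4] = z_4
entry J[1][4] = 0.6495

0.650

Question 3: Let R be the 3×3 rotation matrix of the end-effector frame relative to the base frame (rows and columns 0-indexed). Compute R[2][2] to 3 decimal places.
End-effector z-axis (col 2 of R) = (0.7500,0.4330,0.5000)
R[2][2] = 0.5000

0.500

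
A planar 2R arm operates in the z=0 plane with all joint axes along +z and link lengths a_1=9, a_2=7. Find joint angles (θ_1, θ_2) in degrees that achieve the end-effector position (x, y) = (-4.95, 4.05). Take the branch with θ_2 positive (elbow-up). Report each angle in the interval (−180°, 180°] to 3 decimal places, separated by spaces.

90.003 135.000

cos θ_2 = (40.9050−9²−7²)/(2·9·7) = -0.7071; θ_2 = 134.9997° (elbow-up)
β = atan2(4.0500,-4.9500) = 140.7106°; ψ = atan2(4.9498,4.0503) = 50.7074°
θ_1 = β − ψ = 90.0032°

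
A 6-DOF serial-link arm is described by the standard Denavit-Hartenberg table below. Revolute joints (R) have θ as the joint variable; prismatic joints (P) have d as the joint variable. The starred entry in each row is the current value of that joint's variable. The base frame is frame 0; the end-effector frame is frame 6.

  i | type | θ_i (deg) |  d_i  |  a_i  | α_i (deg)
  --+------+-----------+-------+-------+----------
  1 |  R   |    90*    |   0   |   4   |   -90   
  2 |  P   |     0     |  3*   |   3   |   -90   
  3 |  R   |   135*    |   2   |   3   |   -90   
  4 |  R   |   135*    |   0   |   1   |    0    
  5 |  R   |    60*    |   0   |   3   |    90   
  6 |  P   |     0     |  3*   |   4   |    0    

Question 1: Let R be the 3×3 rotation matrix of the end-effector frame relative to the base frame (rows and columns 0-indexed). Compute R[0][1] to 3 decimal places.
End-effector y-axis (col 1 of R) = (-0.7071,-0.7071,-0.0000)
R[0][1] = -0.7071

-0.707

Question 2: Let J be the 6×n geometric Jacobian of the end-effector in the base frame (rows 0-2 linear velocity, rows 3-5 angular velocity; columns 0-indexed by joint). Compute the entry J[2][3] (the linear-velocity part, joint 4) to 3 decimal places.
-8.245

axis z_3 = (-0.7071,-0.7071,0.0000); lever o_n−o_3 = (-5.8301,5.8301,1.7932)
cross product → J_v[:, 3] = (-1.2679,1.2679,-8.2450)
J_ω[:, 3] = z_3
entry J[2][3] = -8.2450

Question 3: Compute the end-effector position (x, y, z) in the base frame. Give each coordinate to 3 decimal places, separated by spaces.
-6.709 10.709 -0.207

after link 1: o_1 = (0.0000, 4.0000, 0.0000)
after link 2: o_2 = (-3.0000, 7.0000, 0.0000)
after link 3: o_3 = (-0.8787, 4.8787, -2.0000)
after link 4: o_4 = (-1.3787, 5.3787, -1.2929)
after link 5: o_5 = (-3.4277, 7.4277, -2.0694)
after link 6: o_6 = (-6.7088, 10.7088, -0.2068)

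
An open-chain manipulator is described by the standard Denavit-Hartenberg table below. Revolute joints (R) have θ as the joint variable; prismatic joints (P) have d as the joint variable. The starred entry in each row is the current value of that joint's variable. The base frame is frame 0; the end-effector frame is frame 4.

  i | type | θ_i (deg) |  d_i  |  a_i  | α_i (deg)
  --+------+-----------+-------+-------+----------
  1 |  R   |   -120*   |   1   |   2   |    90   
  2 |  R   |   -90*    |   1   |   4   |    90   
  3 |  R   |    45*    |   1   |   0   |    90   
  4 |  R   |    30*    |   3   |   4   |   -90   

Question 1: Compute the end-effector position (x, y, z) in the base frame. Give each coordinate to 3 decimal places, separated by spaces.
-0.650 1.530 -7.571

after link 1: o_1 = (-1.0000, -1.7321, 1.0000)
after link 2: o_2 = (-1.8660, -1.2321, -3.0000)
after link 3: o_3 = (-1.3660, -0.3660, -3.0000)
after link 4: o_4 = (-0.6502, 1.5301, -7.5708)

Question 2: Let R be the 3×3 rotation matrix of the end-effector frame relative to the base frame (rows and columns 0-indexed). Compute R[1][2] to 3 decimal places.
0.573

End-effector z-axis (col 2 of R) = (0.7392,0.5732,0.3536)
R[1][2] = 0.5732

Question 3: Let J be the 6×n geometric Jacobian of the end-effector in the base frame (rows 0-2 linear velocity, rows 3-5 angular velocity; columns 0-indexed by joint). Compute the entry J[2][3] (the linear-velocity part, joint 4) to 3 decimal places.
axis z_3 = (0.6124,-0.3536,-0.7071); lever o_n−o_3 = (0.7158,1.8961,-4.5708)
cross product → J_v[:, 3] = (2.9568,2.2929,1.4142)
J_ω[:, 3] = z_3
entry J[2][3] = 1.4142

1.414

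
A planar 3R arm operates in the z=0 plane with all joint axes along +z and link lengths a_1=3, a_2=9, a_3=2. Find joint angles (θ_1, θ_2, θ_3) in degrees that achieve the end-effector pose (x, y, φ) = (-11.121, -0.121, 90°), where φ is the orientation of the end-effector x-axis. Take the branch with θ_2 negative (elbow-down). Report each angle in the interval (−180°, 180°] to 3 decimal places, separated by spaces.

wrist centre = target − a_3·(cos φ, sin φ) = (-11.1210, -2.1210)
cos θ_2 = (128.1753−3²−9²)/(2·3·9) = 0.7069; θ_2 = -45.0127° (elbow-down)
β = atan2(-2.1210,-11.1210) = -169.2022°; ψ = atan2(-6.3654,9.3625) = -34.2109°
θ_1 = β − ψ = -134.9913°
θ_3 = φ − θ_1 − θ_2 = -89.9959° (wrapped to (-180°,180°])

-134.991 -45.013 -89.996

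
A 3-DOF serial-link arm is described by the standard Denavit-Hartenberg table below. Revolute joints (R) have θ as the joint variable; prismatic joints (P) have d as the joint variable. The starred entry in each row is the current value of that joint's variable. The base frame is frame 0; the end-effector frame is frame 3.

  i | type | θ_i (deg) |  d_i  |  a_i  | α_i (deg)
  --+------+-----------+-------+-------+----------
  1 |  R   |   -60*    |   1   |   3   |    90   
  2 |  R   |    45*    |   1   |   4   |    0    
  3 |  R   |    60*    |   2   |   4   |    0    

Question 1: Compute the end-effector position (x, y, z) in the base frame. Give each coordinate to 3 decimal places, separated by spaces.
-0.202 -5.651 7.692

after link 1: o_1 = (1.5000, -2.5981, 1.0000)
after link 2: o_2 = (2.0482, -5.5476, 3.8284)
after link 3: o_3 = (-0.2015, -5.6510, 7.6921)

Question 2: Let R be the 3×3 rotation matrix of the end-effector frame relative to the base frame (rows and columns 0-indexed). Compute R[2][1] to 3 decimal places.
End-effector y-axis (col 1 of R) = (-0.4830,0.8365,-0.2588)
R[2][1] = -0.2588

-0.259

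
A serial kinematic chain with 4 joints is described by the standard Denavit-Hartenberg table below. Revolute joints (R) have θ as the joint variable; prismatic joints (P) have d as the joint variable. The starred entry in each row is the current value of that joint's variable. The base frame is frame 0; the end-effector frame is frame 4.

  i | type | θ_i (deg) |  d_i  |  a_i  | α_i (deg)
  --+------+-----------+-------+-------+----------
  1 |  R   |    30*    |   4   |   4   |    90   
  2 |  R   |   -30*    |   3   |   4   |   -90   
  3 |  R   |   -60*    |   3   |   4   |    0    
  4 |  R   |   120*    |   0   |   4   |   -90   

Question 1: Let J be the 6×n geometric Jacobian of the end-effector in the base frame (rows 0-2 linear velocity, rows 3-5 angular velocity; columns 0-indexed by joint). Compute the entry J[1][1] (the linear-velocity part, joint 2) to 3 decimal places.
axis z_1 = (0.5000,-0.8660,0.0000); lever o_n−o_1 = (8.7990,1.6160,-1.4019)
cross product → J_v[:, 1] = (1.2141,0.7010,8.4282)
J_ω[:, 1] = z_1
entry J[1][1] = 0.7010

0.701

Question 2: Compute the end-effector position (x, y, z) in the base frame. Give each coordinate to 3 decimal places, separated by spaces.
after link 1: o_1 = (3.4641, 2.0000, 4.0000)
after link 2: o_2 = (7.9641, 1.1340, 2.0000)
after link 3: o_3 = (12.4952, -0.2500, 3.5981)
after link 4: o_4 = (12.2631, 3.6160, 2.5981)

12.263 3.616 2.598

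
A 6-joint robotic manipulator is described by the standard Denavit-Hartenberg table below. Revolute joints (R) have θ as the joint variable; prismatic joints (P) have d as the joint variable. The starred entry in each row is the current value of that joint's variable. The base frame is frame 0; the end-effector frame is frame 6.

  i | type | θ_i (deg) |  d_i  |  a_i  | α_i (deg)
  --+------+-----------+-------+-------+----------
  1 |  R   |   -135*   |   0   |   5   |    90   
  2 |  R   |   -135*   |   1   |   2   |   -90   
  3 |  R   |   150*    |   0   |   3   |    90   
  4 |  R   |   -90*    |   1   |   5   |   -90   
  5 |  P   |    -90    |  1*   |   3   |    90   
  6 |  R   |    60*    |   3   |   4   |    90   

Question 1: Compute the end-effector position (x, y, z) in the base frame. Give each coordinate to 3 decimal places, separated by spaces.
after link 1: o_1 = (-3.5355, -3.5355, 0.0000)
after link 2: o_2 = (-3.2426, -1.8284, -1.4142)
after link 3: o_3 = (-3.4810, -4.1881, 0.4229)
after link 4: o_4 = (-0.1186, -2.0505, 3.6049)
after link 5: o_5 = (2.3890, -3.9242, 3.1566)
after link 6: o_6 = (2.3385, -8.8737, 2.4495)

2.339 -8.874 2.449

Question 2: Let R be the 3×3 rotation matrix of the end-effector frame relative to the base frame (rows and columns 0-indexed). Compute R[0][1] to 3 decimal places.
-0.500

End-effector y-axis (col 1 of R) = (-0.5000,-0.5000,-0.7071)
R[0][1] = -0.5000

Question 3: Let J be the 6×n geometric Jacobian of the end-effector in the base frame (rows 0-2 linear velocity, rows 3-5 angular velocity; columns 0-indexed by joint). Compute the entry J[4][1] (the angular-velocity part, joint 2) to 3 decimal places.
axis z_1 = (-0.7071,0.7071,0.0000); lever o_n−o_1 = (5.8740,-5.3381,2.4495)
cross product → J_v[:, 1] = (1.7321,1.7321,-0.3789)
J_ω[:, 1] = z_1
entry J[4][1] = 0.7071

0.707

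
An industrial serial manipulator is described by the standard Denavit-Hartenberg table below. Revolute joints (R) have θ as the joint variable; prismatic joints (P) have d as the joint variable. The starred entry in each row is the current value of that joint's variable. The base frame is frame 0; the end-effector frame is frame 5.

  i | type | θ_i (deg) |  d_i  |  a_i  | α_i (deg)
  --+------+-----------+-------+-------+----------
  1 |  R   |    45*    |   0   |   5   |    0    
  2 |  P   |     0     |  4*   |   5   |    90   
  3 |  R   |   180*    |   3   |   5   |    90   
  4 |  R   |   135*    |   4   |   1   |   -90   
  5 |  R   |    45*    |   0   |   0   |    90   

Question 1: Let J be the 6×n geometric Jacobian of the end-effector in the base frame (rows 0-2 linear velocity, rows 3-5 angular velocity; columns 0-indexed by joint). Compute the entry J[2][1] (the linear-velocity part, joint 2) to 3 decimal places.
prismatic axis z_1 = (0.0000,0.0000,1.0000)
J_v[:, 1] = z_1; J_ω[:, 1] = (0,0,0)
entry J[2][1] = 1.0000

1.000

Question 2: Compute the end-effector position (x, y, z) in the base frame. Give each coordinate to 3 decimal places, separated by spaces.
after link 1: o_1 = (3.5355, 3.5355, 0.0000)
after link 2: o_2 = (7.0711, 7.0711, 4.0000)
after link 3: o_3 = (5.6569, 1.4142, 4.0000)
after link 4: o_4 = (6.6569, 1.4142, 8.0000)
after link 5: o_5 = (6.6569, 1.4142, 8.0000)

6.657 1.414 8.000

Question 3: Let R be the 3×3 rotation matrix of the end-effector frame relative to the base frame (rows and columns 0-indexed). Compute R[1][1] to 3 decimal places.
1.000

End-effector y-axis (col 1 of R) = (0.0000,1.0000,-0.0000)
R[1][1] = 1.0000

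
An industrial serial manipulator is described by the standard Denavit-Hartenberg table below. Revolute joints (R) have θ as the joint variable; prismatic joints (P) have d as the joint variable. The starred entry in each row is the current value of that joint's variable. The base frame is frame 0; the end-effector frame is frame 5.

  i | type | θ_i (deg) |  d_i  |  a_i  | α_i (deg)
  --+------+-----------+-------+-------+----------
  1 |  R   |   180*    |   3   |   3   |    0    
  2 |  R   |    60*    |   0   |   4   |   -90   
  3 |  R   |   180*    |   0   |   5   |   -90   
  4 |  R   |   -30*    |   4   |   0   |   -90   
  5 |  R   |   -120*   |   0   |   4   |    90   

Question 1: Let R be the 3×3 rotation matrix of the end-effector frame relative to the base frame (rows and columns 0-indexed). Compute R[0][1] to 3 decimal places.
-0.500

End-effector y-axis (col 1 of R) = (-0.5000,0.8660,0.0000)
R[0][1] = -0.5000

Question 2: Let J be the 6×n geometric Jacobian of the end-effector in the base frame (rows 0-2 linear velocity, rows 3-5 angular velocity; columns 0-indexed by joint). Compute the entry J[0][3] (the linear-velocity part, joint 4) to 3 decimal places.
1.000

axis z_3 = (0.0000,0.0000,1.0000); lever o_n−o_3 = (-1.7321,-1.0000,7.4641)
cross product → J_v[:, 3] = (1.0000,-1.7321,0.0000)
J_ω[:, 3] = z_3
entry J[0][3] = 1.0000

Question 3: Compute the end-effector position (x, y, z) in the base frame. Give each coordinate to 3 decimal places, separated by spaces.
after link 1: o_1 = (-3.0000, 0.0000, 3.0000)
after link 2: o_2 = (-5.0000, -3.4641, 3.0000)
after link 3: o_3 = (-2.5000, 0.8660, 3.0000)
after link 4: o_4 = (-2.5000, 0.8660, 7.0000)
after link 5: o_5 = (-4.2321, -0.1340, 10.4641)

-4.232 -0.134 10.464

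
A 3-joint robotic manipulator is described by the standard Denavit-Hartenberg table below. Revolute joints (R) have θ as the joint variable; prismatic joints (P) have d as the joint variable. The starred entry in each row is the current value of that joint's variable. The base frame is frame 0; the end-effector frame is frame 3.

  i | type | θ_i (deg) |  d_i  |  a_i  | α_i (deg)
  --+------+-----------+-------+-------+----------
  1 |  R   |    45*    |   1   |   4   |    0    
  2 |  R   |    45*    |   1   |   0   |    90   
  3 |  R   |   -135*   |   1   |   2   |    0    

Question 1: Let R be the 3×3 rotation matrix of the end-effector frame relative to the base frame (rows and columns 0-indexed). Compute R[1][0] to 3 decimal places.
-0.707

End-effector x-axis (col 0 of R) = (-0.0000,-0.7071,-0.7071)
R[1][0] = -0.7071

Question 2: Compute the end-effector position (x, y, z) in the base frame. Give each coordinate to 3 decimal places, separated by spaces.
3.828 1.414 0.586

after link 1: o_1 = (2.8284, 2.8284, 1.0000)
after link 2: o_2 = (2.8284, 2.8284, 2.0000)
after link 3: o_3 = (3.8284, 1.4142, 0.5858)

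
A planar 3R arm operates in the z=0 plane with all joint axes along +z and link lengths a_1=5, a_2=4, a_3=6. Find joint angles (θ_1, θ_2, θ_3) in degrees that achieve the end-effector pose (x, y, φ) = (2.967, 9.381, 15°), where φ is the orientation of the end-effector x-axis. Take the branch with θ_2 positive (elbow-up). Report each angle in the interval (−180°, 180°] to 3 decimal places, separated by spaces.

wrist centre = target − a_3·(cos φ, sin φ) = (-2.8286, 7.8281)
cos θ_2 = (69.2796−5²−4²)/(2·5·4) = 0.7070; θ_2 = 45.0094° (elbow-up)
β = atan2(7.8281,-2.8286) = 109.8665°; ψ = atan2(2.8289,7.8280) = 19.8690°
θ_1 = β − ψ = 89.9976°
θ_3 = φ − θ_1 − θ_2 = -120.0069° (wrapped to (-180°,180°])

89.998 45.009 -120.007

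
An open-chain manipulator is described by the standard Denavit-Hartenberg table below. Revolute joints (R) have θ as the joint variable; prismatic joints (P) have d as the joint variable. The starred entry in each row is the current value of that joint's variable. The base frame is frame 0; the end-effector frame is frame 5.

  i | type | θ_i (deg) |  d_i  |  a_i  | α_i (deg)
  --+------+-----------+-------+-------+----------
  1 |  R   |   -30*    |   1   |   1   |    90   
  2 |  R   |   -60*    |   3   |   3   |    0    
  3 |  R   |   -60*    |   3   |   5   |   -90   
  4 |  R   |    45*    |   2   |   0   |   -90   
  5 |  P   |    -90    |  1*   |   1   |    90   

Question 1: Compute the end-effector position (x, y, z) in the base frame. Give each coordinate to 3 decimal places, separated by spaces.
-0.090 -6.060 -6.816

after link 1: o_1 = (0.8660, -0.5000, 1.0000)
after link 2: o_2 = (0.6651, -3.8481, -1.5981)
after link 3: o_3 = (-3.0000, -5.1962, -5.9282)
after link 4: o_4 = (-1.5000, -6.0622, -6.9282)
after link 5: o_5 = (-0.0903, -6.0596, -6.8158)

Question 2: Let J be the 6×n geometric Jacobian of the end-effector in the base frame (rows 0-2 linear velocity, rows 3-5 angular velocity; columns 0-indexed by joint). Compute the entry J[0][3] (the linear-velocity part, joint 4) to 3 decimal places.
-0.047

axis z_3 = (0.7500,-0.4330,-0.5000); lever o_n−o_3 = (2.9097,-0.8634,-0.8876)
cross product → J_v[:, 3] = (-0.0474,-0.7891,0.6124)
J_ω[:, 3] = z_3
entry J[0][3] = -0.0474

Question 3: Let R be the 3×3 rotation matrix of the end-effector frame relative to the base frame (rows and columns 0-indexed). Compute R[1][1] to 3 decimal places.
End-effector y-axis (col 1 of R) = (0.6597,0.4356,0.6124)
R[1][1] = 0.4356

0.436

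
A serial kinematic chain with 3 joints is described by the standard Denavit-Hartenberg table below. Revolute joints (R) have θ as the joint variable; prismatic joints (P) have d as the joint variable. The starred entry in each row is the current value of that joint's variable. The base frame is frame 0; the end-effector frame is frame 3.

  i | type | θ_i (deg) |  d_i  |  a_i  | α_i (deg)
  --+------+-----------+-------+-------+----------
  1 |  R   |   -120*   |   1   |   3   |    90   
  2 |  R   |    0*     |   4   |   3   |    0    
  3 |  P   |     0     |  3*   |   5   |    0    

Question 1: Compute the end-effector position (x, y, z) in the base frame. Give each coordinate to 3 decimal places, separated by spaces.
after link 1: o_1 = (-1.5000, -2.5981, 1.0000)
after link 2: o_2 = (-6.4641, -3.1962, 1.0000)
after link 3: o_3 = (-11.5622, -6.0263, 1.0000)

-11.562 -6.026 1.000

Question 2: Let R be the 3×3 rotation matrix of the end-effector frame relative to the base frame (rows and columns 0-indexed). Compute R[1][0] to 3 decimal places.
End-effector x-axis (col 0 of R) = (-0.5000,-0.8660,0.0000)
R[1][0] = -0.8660

-0.866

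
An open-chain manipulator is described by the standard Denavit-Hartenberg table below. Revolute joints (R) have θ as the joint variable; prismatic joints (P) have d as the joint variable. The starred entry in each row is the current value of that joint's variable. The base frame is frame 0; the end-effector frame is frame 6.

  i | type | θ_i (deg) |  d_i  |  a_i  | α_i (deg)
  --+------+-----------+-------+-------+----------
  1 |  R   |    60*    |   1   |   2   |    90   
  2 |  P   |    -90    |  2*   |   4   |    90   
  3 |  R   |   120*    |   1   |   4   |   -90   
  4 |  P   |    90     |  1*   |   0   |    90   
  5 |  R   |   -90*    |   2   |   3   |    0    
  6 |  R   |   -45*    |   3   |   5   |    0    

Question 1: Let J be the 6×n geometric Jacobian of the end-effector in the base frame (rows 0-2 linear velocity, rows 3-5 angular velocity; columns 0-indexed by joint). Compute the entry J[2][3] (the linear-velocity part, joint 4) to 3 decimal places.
0.866

prismatic axis z_3 = (-0.4330,0.2500,0.8660)
J_v[:, 3] = z_3; J_ω[:, 3] = (0,0,0)
entry J[2][3] = 0.8660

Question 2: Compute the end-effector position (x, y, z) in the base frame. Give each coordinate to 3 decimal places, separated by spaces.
9.611 -8.477 -3.294

after link 1: o_1 = (1.0000, 1.7321, 1.0000)
after link 2: o_2 = (2.7321, 0.7321, -3.0000)
after link 3: o_3 = (5.2321, -1.8660, -1.0000)
after link 4: o_4 = (4.7990, -1.6160, -0.1340)
after link 5: o_5 = (7.5981, -3.2321, -1.7321)
after link 6: o_6 = (9.6112, -8.4768, -3.2939)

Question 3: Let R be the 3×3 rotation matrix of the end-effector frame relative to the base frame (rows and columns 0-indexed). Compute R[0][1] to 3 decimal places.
0.660

End-effector y-axis (col 1 of R) = (0.6597,0.4356,-0.6124)
R[0][1] = 0.6597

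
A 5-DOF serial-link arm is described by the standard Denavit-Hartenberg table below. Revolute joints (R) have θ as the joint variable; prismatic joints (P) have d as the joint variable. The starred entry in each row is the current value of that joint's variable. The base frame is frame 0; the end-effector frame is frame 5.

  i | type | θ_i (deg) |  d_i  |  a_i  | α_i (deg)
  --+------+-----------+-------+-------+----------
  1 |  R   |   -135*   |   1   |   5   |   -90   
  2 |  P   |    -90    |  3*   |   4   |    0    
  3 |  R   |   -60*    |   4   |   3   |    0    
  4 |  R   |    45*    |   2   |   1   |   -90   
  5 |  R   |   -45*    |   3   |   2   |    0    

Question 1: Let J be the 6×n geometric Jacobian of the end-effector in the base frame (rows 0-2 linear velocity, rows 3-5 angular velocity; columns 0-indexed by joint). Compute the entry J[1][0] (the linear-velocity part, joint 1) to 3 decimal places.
4.058

axis z_0 = ẑ; lever o_n−o_0 = (4.0583,-10.6696,9.6084)
cross product → J_v[:, 0] = (10.6696,4.0583,-0.0000)
J_ω[:, 0] = z_0
entry J[1][0] = 4.0583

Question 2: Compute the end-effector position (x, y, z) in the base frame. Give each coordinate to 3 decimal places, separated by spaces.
4.058 -10.670 9.608

after link 1: o_1 = (-3.5355, -3.5355, 1.0000)
after link 2: o_2 = (-1.4142, -5.6569, 5.0000)
after link 3: o_3 = (3.2513, -6.6482, 6.5000)
after link 4: o_4 = (4.8486, -7.8794, 7.4659)
after link 5: o_5 = (4.0583, -10.6696, 9.6084)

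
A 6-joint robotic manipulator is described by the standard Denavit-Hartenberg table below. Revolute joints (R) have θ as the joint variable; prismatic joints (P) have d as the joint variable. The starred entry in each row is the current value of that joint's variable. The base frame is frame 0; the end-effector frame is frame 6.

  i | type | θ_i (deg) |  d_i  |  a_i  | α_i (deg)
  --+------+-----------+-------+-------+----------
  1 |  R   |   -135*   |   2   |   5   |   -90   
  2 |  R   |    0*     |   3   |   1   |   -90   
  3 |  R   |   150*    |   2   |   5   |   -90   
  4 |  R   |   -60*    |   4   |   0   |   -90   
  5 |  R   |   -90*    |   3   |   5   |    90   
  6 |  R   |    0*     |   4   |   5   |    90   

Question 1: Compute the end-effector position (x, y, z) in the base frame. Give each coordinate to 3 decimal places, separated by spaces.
after link 1: o_1 = (-3.5355, -3.5355, 2.0000)
after link 2: o_2 = (-2.1213, -6.3640, 2.0000)
after link 3: o_3 = (-0.8272, -1.5343, -0.0000)
after link 4: o_4 = (3.0365, -2.5696, -0.0000)
after link 5: o_5 = (8.5385, -1.3542, 1.5000)
after link 6: o_6 = (12.8505, -4.5801, 4.9641)

12.851 -4.580 4.964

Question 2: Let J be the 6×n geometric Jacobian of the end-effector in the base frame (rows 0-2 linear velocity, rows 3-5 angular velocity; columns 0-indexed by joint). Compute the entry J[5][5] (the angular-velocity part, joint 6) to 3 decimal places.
axis z_5 = (-0.1294,-0.4830,0.8660); lever o_n−o_5 = (4.3120,-3.2259,3.4641)
cross product → J_v[:, 5] = (1.1207,4.1826,2.5000)
J_ω[:, 5] = z_5
entry J[5][5] = 0.8660

0.866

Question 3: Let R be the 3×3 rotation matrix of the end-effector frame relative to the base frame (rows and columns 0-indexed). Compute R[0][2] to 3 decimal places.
-0.224

End-effector z-axis (col 2 of R) = (-0.2241,-0.8365,-0.5000)
R[0][2] = -0.2241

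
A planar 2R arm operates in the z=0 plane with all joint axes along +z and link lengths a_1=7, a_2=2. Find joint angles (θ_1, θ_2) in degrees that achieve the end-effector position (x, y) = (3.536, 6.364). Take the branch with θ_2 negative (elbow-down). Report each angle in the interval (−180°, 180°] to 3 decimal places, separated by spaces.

cos θ_2 = (53.0038−7²−2²)/(2·7·2) = 0.0001; θ_2 = -89.9922° (elbow-down)
β = atan2(6.3640,3.5360) = 60.9423°; ψ = atan2(-2.0000,7.0003) = -15.9448°
θ_1 = β − ψ = 76.8871°

76.887 -89.992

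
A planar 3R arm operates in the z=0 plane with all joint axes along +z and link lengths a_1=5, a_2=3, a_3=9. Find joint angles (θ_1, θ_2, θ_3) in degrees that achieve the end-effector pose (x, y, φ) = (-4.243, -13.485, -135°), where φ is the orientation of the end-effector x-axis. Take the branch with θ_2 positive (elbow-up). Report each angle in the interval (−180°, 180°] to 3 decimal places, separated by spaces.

-90.007 45.015 -90.008

wrist centre = target − a_3·(cos φ, sin φ) = (2.1210, -7.1210)
cos θ_2 = (55.2077−5²−3²)/(2·5·3) = 0.7069; θ_2 = 45.0149° (elbow-up)
β = atan2(-7.1210,2.1210) = -73.4141°; ψ = atan2(2.1219,7.1208) = 16.5932°
θ_1 = β − ψ = -90.0073°
θ_3 = φ − θ_1 − θ_2 = -90.0076° (wrapped to (-180°,180°])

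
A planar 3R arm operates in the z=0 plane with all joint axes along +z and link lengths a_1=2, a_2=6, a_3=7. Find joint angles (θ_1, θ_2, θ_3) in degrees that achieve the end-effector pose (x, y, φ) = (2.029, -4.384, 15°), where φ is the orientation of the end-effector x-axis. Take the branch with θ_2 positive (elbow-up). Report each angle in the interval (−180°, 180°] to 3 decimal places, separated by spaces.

-150.008 30.005 135.003

wrist centre = target − a_3·(cos φ, sin φ) = (-4.7325, -6.1957)
cos θ_2 = (60.7835−2²−6²)/(2·2·6) = 0.8660; θ_2 = 30.0054° (elbow-up)
β = atan2(-6.1957,-4.7325) = -127.3736°; ψ = atan2(3.0005,7.1959) = 22.6348°
θ_1 = β − ψ = -150.0085°
θ_3 = φ − θ_1 − θ_2 = 135.0031° (wrapped to (-180°,180°])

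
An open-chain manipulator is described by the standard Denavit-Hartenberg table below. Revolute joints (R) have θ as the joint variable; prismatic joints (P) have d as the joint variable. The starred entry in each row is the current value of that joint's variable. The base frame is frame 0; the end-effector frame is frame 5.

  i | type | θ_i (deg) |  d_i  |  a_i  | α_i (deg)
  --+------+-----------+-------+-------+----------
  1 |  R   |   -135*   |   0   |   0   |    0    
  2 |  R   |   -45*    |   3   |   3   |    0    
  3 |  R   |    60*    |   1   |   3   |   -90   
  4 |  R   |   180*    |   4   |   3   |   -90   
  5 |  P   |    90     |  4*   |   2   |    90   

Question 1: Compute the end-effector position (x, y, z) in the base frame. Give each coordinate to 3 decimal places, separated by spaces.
-1.268 -1.000 8.000

after link 1: o_1 = (0.0000, 0.0000, 0.0000)
after link 2: o_2 = (-3.0000, -0.0000, 3.0000)
after link 3: o_3 = (-4.5000, -2.5981, 4.0000)
after link 4: o_4 = (0.4641, -2.0000, 4.0000)
after link 5: o_5 = (-1.2679, -1.0000, 8.0000)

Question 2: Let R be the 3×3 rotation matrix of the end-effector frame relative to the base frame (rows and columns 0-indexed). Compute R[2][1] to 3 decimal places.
1.000

End-effector y-axis (col 1 of R) = (0.0000,0.0000,1.0000)
R[2][1] = 1.0000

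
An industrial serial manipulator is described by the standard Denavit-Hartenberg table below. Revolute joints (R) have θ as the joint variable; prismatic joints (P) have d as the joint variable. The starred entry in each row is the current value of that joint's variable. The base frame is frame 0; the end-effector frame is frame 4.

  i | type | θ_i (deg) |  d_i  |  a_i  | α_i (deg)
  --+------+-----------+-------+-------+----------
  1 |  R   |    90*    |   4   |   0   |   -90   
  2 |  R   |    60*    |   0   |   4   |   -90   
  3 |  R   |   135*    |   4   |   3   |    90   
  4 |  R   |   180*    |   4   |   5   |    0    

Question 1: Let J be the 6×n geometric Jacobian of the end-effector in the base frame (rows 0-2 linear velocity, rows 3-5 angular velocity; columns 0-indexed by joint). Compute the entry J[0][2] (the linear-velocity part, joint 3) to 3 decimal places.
4.243

axis z_2 = (-0.0000,-0.8660,-0.5000); lever o_n−o_2 = (1.4142,-1.3428,-5.6742)
cross product → J_v[:, 2] = (4.2426,-0.7071,1.2247)
J_ω[:, 2] = z_2
entry J[0][2] = 4.2426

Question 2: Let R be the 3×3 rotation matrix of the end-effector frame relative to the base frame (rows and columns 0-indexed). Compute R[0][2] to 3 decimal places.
End-effector z-axis (col 2 of R) = (0.7071,0.3536,-0.6124)
R[0][2] = 0.7071

0.707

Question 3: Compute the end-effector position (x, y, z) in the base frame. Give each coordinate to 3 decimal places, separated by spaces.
1.414 0.657 -5.138

after link 1: o_1 = (0.0000, 0.0000, 4.0000)
after link 2: o_2 = (-0.0000, 2.0000, 0.5359)
after link 3: o_3 = (2.1213, -2.5248, 0.3730)
after link 4: o_4 = (1.4142, 0.6572, -5.1383)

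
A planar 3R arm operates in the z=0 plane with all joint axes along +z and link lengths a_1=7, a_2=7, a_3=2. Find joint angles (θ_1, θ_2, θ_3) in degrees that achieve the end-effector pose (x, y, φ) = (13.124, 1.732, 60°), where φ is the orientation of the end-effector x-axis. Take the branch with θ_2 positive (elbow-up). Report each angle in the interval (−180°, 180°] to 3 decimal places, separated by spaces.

-30.003 60.006 29.997

wrist centre = target − a_3·(cos φ, sin φ) = (12.1240, -0.0001)
cos θ_2 = (146.9914−7²−7²)/(2·7·7) = 0.4999; θ_2 = 60.0058° (elbow-up)
β = atan2(-0.0001,12.1240) = -0.0002°; ψ = atan2(6.0625,10.4994) = 30.0029°
θ_1 = β − ψ = -30.0032°
θ_3 = φ − θ_1 − θ_2 = 29.9973° (wrapped to (-180°,180°])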